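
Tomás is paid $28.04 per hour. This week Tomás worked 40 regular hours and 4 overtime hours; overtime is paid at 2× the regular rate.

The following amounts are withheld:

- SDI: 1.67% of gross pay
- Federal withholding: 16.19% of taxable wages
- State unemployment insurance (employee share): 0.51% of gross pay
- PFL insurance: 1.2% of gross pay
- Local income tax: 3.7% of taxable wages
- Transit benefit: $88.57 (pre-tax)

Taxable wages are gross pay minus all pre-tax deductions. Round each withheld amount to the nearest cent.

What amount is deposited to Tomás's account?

$961.78

Regular pay: 40 × $28.04 = $1,121.60
Overtime pay: 4 × $28.04 × 2 = $224.32
Gross pay = $1,121.60 + $224.32 = $1,345.92
Transit benefit: $88.57
Taxable wages = $1,345.92 − $88.57 = $1,257.35
Federal withholding: $1,257.35 × 0.1619 = $203.56
Local income tax: $1,257.35 × 0.037 = $46.52
SDI: $1,345.92 × 0.0167 = $22.48
PFL insurance: $1,345.92 × 0.012 = $16.15
State unemployment insurance (employee share): $1,345.92 × 0.0051 = $6.86
Total deductions = $88.57 + $203.56 + $46.52 + $22.48 + $16.15 + $6.86 = $384.14
Net pay = $1,345.92 − $384.14 = $961.78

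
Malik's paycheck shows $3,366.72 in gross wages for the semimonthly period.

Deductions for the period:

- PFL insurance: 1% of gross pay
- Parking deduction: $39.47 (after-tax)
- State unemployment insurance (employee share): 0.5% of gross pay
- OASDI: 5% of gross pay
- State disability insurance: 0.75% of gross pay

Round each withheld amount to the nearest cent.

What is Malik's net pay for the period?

State disability insurance: $3,366.72 × 0.0075 = $25.25
PFL insurance: $3,366.72 × 0.01 = $33.67
OASDI: $3,366.72 × 0.05 = $168.34
State unemployment insurance (employee share): $3,366.72 × 0.005 = $16.83
Parking deduction: $39.47
Total deductions = $25.25 + $33.67 + $168.34 + $16.83 + $39.47 = $283.56
Net pay = $3,366.72 − $283.56 = $3,083.16

$3,083.16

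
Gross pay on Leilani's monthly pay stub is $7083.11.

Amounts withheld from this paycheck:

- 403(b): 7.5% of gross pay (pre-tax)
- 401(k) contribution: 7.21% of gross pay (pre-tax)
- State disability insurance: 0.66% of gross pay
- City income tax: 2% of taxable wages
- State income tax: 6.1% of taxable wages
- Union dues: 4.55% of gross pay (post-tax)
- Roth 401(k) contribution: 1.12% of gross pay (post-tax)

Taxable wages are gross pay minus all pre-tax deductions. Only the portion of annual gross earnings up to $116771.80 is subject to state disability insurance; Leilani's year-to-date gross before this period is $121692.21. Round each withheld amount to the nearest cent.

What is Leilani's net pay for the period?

$5150.25

401(k) contribution: $7083.11 × 0.0721 = $510.69
403(b): $7083.11 × 0.075 = $531.23
Pre-tax total = $510.69 + $531.23 = $1041.92
Taxable wages = $7083.11 − $1041.92 = $6041.19
State income tax: $6041.19 × 0.061 = $368.51
City income tax: $6041.19 × 0.02 = $120.82
State disability insurance: annual cap $116771.80 already reached (YTD $121692.21), so $0.00
Roth 401(k) contribution: $7083.11 × 0.0112 = $79.33
Union dues: $7083.11 × 0.0455 = $322.28
Total deductions = $510.69 + $531.23 + $368.51 + $120.82 + $0.00 + $79.33 + $322.28 = $1932.86
Net pay = $7083.11 − $1932.86 = $5150.25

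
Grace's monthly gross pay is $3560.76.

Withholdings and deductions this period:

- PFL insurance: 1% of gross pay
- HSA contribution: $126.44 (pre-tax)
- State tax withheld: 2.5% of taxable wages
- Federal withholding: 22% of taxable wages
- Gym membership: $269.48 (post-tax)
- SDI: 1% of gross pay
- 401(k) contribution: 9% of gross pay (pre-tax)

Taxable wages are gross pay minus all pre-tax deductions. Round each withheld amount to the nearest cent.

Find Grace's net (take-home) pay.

HSA contribution: $126.44
401(k) contribution: $3560.76 × 0.09 = $320.47
Pre-tax total = $126.44 + $320.47 = $446.91
Taxable wages = $3560.76 − $446.91 = $3113.85
State tax withheld: $3113.85 × 0.025 = $77.85
Federal withholding: $3113.85 × 0.22 = $685.05
SDI: $3560.76 × 0.01 = $35.61
PFL insurance: $3560.76 × 0.01 = $35.61
Gym membership: $269.48
Total deductions = $126.44 + $320.47 + $77.85 + $685.05 + $35.61 + $35.61 + $269.48 = $1550.51
Net pay = $3560.76 − $1550.51 = $2010.25

$2010.25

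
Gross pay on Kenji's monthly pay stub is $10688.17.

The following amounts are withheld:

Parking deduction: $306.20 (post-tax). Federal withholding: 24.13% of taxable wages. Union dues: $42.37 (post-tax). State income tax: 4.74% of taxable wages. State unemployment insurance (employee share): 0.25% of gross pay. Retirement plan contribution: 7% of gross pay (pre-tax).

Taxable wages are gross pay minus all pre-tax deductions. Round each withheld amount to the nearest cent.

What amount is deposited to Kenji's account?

$6695.03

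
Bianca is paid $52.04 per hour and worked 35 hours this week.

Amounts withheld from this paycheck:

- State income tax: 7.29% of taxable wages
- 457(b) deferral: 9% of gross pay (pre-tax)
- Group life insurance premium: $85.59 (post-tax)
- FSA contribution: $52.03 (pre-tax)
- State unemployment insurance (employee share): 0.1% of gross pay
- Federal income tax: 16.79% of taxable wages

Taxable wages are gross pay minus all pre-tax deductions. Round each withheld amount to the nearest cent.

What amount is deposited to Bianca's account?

$1131.44

Gross pay: 35 × $52.04 = $1821.40
FSA contribution: $52.03
457(b) deferral: $1821.40 × 0.09 = $163.93
Pre-tax total = $52.03 + $163.93 = $215.96
Taxable wages = $1821.40 − $215.96 = $1605.44
Federal income tax: $1605.44 × 0.1679 = $269.55
State income tax: $1605.44 × 0.0729 = $117.04
State unemployment insurance (employee share): $1821.40 × 0.001 = $1.82
Group life insurance premium: $85.59
Total deductions = $52.03 + $163.93 + $269.55 + $117.04 + $1.82 + $85.59 = $689.96
Net pay = $1821.40 − $689.96 = $1131.44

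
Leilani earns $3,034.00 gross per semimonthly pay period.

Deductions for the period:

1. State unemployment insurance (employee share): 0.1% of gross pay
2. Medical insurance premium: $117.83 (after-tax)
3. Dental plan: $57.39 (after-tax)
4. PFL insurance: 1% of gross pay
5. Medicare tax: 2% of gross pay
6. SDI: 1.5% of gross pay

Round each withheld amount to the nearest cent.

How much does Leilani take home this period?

State unemployment insurance (employee share): $3,034.00 × 0.001 = $3.03
Medicare tax: $3,034.00 × 0.02 = $60.68
PFL insurance: $3,034.00 × 0.01 = $30.34
SDI: $3,034.00 × 0.015 = $45.51
Dental plan: $57.39
Medical insurance premium: $117.83
Total deductions = $3.03 + $60.68 + $30.34 + $45.51 + $57.39 + $117.83 = $314.78
Net pay = $3,034.00 − $314.78 = $2,719.22

$2,719.22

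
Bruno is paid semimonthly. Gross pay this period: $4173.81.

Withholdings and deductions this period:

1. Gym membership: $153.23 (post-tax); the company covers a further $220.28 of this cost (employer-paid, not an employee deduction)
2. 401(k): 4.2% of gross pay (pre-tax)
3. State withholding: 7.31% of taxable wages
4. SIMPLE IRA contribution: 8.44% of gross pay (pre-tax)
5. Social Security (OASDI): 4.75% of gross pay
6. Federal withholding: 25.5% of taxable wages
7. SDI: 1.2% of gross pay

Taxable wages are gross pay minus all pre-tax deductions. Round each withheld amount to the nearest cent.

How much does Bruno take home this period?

$2048.33

SIMPLE IRA contribution: $4173.81 × 0.0844 = $352.27
401(k): $4173.81 × 0.042 = $175.30
Pre-tax total = $352.27 + $175.30 = $527.57
Taxable wages = $4173.81 − $527.57 = $3646.24
State withholding: $3646.24 × 0.0731 = $266.54
Federal withholding: $3646.24 × 0.255 = $929.79
Social Security (OASDI): $4173.81 × 0.0475 = $198.26
SDI: $4173.81 × 0.012 = $50.09
Gym membership: $153.23
(Employer's $220.28 toward gym membership is not withheld from the employee.)
Total deductions = $352.27 + $175.30 + $266.54 + $929.79 + $198.26 + $50.09 + $153.23 = $2125.48
Net pay = $4173.81 − $2125.48 = $2048.33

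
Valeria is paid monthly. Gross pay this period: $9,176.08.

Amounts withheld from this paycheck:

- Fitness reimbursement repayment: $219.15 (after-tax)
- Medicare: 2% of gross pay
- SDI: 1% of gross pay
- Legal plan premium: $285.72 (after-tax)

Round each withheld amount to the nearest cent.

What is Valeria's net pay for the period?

$8,395.93

SDI: $9,176.08 × 0.01 = $91.76
Medicare: $9,176.08 × 0.02 = $183.52
Legal plan premium: $285.72
Fitness reimbursement repayment: $219.15
Total deductions = $91.76 + $183.52 + $285.72 + $219.15 = $780.15
Net pay = $9,176.08 − $780.15 = $8,395.93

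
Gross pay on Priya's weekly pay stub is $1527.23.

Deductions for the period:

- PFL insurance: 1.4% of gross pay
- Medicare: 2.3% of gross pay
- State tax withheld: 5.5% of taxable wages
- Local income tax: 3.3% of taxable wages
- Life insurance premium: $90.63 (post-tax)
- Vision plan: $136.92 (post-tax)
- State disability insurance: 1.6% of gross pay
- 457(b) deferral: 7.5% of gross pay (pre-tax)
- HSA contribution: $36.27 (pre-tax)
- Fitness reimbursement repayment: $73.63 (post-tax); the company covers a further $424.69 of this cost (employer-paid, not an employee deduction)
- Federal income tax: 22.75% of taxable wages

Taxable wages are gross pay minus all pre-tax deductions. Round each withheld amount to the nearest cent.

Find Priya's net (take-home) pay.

$560.03

457(b) deferral: $1527.23 × 0.075 = $114.54
HSA contribution: $36.27
Pre-tax total = $114.54 + $36.27 = $150.81
Taxable wages = $1527.23 − $150.81 = $1376.42
Local income tax: $1376.42 × 0.033 = $45.42
State tax withheld: $1376.42 × 0.055 = $75.70
Federal income tax: $1376.42 × 0.2275 = $313.14
Medicare: $1527.23 × 0.023 = $35.13
PFL insurance: $1527.23 × 0.014 = $21.38
State disability insurance: $1527.23 × 0.016 = $24.44
Fitness reimbursement repayment: $73.63
Vision plan: $136.92
Life insurance premium: $90.63
(Employer's $424.69 toward fitness reimbursement repayment is not withheld from the employee.)
Total deductions = $114.54 + $36.27 + $45.42 + $75.70 + $313.14 + $35.13 + $21.38 + $24.44 + $73.63 + $136.92 + $90.63 = $967.20
Net pay = $1527.23 − $967.20 = $560.03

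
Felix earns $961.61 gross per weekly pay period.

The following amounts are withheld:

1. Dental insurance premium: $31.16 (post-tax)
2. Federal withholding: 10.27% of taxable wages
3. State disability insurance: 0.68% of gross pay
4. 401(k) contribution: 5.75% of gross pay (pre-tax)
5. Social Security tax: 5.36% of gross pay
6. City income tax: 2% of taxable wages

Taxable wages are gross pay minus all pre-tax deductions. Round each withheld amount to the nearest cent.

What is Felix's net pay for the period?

401(k) contribution: $961.61 × 0.0575 = $55.29
Taxable wages = $961.61 − $55.29 = $906.32
Federal withholding: $906.32 × 0.1027 = $93.08
City income tax: $906.32 × 0.02 = $18.13
Social Security tax: $961.61 × 0.0536 = $51.54
State disability insurance: $961.61 × 0.0068 = $6.54
Dental insurance premium: $31.16
Total deductions = $55.29 + $93.08 + $18.13 + $51.54 + $6.54 + $31.16 = $255.74
Net pay = $961.61 − $255.74 = $705.87

$705.87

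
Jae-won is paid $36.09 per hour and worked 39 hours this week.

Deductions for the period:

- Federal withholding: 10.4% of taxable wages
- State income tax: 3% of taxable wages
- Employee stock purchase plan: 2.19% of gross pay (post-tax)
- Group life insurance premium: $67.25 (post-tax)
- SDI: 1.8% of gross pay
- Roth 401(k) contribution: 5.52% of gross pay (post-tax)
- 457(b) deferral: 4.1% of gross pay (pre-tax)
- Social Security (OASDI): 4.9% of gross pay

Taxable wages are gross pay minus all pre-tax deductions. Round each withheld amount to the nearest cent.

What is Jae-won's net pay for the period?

$898.86

Gross pay: 39 × $36.09 = $1,407.51
457(b) deferral: $1,407.51 × 0.041 = $57.71
Taxable wages = $1,407.51 − $57.71 = $1,349.80
Federal withholding: $1,349.80 × 0.104 = $140.38
State income tax: $1,349.80 × 0.03 = $40.49
Social Security (OASDI): $1,407.51 × 0.049 = $68.97
SDI: $1,407.51 × 0.018 = $25.34
Group life insurance premium: $67.25
Employee stock purchase plan: $1,407.51 × 0.0219 = $30.82
Roth 401(k) contribution: $1,407.51 × 0.0552 = $77.69
Total deductions = $57.71 + $140.38 + $40.49 + $68.97 + $25.34 + $67.25 + $30.82 + $77.69 = $508.65
Net pay = $1,407.51 − $508.65 = $898.86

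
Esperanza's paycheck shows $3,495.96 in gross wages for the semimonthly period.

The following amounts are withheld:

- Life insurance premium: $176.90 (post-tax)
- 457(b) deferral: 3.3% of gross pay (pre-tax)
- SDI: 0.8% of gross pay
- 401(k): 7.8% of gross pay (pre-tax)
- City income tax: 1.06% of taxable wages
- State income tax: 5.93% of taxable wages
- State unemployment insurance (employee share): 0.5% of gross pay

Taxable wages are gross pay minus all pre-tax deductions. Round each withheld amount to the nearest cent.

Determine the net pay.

$2,668.32

457(b) deferral: $3,495.96 × 0.033 = $115.37
401(k): $3,495.96 × 0.078 = $272.68
Pre-tax total = $115.37 + $272.68 = $388.05
Taxable wages = $3,495.96 − $388.05 = $3,107.91
State income tax: $3,107.91 × 0.0593 = $184.30
City income tax: $3,107.91 × 0.0106 = $32.94
State unemployment insurance (employee share): $3,495.96 × 0.005 = $17.48
SDI: $3,495.96 × 0.008 = $27.97
Life insurance premium: $176.90
Total deductions = $115.37 + $272.68 + $184.30 + $32.94 + $17.48 + $27.97 + $176.90 = $827.64
Net pay = $3,495.96 − $827.64 = $2,668.32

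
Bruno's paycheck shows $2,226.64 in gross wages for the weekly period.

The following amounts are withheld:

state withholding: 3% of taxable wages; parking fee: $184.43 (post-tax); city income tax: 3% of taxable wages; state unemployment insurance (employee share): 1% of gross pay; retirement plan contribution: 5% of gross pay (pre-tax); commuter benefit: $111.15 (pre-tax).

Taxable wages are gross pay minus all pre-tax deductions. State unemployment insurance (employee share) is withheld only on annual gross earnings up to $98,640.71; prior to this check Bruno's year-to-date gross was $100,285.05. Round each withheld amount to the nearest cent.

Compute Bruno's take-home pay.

Commuter benefit: $111.15
Retirement plan contribution: $2,226.64 × 0.05 = $111.33
Pre-tax total = $111.15 + $111.33 = $222.48
Taxable wages = $2,226.64 − $222.48 = $2,004.16
State withholding: $2,004.16 × 0.03 = $60.12
City income tax: $2,004.16 × 0.03 = $60.12
State unemployment insurance (employee share): annual cap $98,640.71 already reached (YTD $100,285.05), so $0.00
Parking fee: $184.43
Total deductions = $111.15 + $111.33 + $60.12 + $60.12 + $0.00 + $184.43 = $527.15
Net pay = $2,226.64 − $527.15 = $1,699.49

$1,699.49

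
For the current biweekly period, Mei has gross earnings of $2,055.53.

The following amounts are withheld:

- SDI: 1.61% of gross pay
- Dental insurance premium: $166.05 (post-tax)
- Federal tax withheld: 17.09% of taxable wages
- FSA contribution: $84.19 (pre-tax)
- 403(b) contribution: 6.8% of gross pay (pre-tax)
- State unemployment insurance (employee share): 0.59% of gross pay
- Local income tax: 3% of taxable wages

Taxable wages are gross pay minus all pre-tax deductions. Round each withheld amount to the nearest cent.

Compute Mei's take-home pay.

FSA contribution: $84.19
403(b) contribution: $2,055.53 × 0.068 = $139.78
Pre-tax total = $84.19 + $139.78 = $223.97
Taxable wages = $2,055.53 − $223.97 = $1,831.56
Local income tax: $1,831.56 × 0.03 = $54.95
Federal tax withheld: $1,831.56 × 0.1709 = $313.01
SDI: $2,055.53 × 0.0161 = $33.09
State unemployment insurance (employee share): $2,055.53 × 0.0059 = $12.13
Dental insurance premium: $166.05
Total deductions = $84.19 + $139.78 + $54.95 + $313.01 + $33.09 + $12.13 + $166.05 = $803.20
Net pay = $2,055.53 − $803.20 = $1,252.33

$1,252.33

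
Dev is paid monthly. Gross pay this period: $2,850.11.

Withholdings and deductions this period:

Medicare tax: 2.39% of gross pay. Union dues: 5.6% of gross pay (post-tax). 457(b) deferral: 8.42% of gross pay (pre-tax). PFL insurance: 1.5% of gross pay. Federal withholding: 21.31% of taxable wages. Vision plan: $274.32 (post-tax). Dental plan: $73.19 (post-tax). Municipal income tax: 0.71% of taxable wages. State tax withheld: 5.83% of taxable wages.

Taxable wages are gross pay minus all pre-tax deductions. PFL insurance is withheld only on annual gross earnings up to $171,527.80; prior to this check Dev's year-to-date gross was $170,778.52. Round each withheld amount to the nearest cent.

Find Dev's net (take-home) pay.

$1,296.73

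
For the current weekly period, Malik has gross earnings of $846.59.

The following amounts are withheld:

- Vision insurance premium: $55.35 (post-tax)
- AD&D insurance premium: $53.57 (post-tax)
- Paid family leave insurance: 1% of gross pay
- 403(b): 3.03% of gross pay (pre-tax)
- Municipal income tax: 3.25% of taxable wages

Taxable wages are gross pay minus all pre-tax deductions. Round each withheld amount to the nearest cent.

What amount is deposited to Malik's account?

$676.87

403(b): $846.59 × 0.0303 = $25.65
Taxable wages = $846.59 − $25.65 = $820.94
Municipal income tax: $820.94 × 0.0325 = $26.68
Paid family leave insurance: $846.59 × 0.01 = $8.47
Vision insurance premium: $55.35
AD&D insurance premium: $53.57
Total deductions = $25.65 + $26.68 + $8.47 + $55.35 + $53.57 = $169.72
Net pay = $846.59 − $169.72 = $676.87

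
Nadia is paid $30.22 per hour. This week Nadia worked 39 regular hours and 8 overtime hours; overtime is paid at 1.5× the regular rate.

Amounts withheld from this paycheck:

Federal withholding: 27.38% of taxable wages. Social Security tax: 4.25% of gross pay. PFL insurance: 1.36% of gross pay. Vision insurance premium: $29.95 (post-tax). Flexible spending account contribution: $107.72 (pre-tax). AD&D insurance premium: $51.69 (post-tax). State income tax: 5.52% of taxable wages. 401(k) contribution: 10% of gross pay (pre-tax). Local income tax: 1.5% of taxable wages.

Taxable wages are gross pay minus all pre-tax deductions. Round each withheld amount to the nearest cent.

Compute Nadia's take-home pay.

$671.18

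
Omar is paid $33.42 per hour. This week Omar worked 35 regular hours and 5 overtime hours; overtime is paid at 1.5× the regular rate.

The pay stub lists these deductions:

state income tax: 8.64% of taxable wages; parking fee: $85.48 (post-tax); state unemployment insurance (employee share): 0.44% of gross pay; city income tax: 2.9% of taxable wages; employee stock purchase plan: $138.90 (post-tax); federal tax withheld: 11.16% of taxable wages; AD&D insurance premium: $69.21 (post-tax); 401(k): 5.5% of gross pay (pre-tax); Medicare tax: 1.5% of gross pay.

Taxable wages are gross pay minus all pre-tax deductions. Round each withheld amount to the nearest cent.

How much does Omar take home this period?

$716.40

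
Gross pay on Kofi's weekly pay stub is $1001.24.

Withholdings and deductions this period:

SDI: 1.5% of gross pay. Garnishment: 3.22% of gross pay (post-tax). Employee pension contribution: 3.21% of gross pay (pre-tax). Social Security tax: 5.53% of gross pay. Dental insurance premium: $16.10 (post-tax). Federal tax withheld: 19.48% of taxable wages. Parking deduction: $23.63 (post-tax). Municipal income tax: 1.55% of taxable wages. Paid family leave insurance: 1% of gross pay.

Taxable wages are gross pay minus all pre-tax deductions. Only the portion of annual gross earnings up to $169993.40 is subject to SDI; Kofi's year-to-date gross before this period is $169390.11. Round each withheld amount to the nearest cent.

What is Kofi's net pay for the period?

$618.90

Employee pension contribution: $1001.24 × 0.0321 = $32.14
Taxable wages = $1001.24 − $32.14 = $969.10
Federal tax withheld: $969.10 × 0.1948 = $188.78
Municipal income tax: $969.10 × 0.0155 = $15.02
Paid family leave insurance: $1001.24 × 0.01 = $10.01
SDI: only $169993.40 − $169390.11 = $603.29 of this check is subject → $603.29 × 0.015 = $9.05
Social Security tax: $1001.24 × 0.0553 = $55.37
Parking deduction: $23.63
Dental insurance premium: $16.10
Garnishment: $1001.24 × 0.0322 = $32.24
Total deductions = $32.14 + $188.78 + $15.02 + $10.01 + $9.05 + $55.37 + $23.63 + $16.10 + $32.24 = $382.34
Net pay = $1001.24 − $382.34 = $618.90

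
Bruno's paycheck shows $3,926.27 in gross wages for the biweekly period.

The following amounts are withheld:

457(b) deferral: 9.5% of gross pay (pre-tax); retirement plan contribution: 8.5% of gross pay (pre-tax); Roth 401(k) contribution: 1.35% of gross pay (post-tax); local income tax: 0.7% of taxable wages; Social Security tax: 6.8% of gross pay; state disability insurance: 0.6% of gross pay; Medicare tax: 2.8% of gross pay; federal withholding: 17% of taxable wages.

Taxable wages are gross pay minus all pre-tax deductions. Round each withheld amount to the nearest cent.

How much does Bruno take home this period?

$2,196.19

Retirement plan contribution: $3,926.27 × 0.085 = $333.73
457(b) deferral: $3,926.27 × 0.095 = $373.00
Pre-tax total = $333.73 + $373.00 = $706.73
Taxable wages = $3,926.27 − $706.73 = $3,219.54
Federal withholding: $3,219.54 × 0.17 = $547.32
Local income tax: $3,219.54 × 0.007 = $22.54
Medicare tax: $3,926.27 × 0.028 = $109.94
State disability insurance: $3,926.27 × 0.006 = $23.56
Social Security tax: $3,926.27 × 0.068 = $266.99
Roth 401(k) contribution: $3,926.27 × 0.0135 = $53.00
Total deductions = $333.73 + $373.00 + $547.32 + $22.54 + $109.94 + $23.56 + $266.99 + $53.00 = $1,730.08
Net pay = $3,926.27 − $1,730.08 = $2,196.19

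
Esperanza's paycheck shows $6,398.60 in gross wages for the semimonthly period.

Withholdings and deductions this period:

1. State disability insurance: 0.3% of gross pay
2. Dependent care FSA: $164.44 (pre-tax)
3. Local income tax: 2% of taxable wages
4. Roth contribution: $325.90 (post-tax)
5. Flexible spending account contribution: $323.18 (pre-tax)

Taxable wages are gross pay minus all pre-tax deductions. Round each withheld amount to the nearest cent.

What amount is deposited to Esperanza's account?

$5,447.66

Flexible spending account contribution: $323.18
Dependent care FSA: $164.44
Pre-tax total = $323.18 + $164.44 = $487.62
Taxable wages = $6,398.60 − $487.62 = $5,910.98
Local income tax: $5,910.98 × 0.02 = $118.22
State disability insurance: $6,398.60 × 0.003 = $19.20
Roth contribution: $325.90
Total deductions = $323.18 + $164.44 + $118.22 + $19.20 + $325.90 = $950.94
Net pay = $6,398.60 − $950.94 = $5,447.66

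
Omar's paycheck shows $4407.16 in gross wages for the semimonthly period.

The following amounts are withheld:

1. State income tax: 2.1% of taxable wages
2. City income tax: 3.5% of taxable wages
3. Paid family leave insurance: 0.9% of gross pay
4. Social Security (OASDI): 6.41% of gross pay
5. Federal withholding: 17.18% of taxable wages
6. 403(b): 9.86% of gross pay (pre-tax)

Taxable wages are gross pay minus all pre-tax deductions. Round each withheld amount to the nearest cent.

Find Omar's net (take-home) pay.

403(b): $4407.16 × 0.0986 = $434.55
Taxable wages = $4407.16 − $434.55 = $3972.61
Federal withholding: $3972.61 × 0.1718 = $682.49
State income tax: $3972.61 × 0.021 = $83.42
City income tax: $3972.61 × 0.035 = $139.04
Social Security (OASDI): $4407.16 × 0.0641 = $282.50
Paid family leave insurance: $4407.16 × 0.009 = $39.66
Total deductions = $434.55 + $682.49 + $83.42 + $139.04 + $282.50 + $39.66 = $1661.66
Net pay = $4407.16 − $1661.66 = $2745.50

$2745.50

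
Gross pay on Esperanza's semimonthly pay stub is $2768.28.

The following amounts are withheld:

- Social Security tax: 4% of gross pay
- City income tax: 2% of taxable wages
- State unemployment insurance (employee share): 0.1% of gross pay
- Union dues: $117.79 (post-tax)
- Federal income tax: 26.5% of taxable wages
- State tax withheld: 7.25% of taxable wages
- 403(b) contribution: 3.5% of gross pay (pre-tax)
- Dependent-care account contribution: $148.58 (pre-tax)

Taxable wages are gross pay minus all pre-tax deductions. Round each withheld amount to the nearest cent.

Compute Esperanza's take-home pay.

$1389.62

Dependent-care account contribution: $148.58
403(b) contribution: $2768.28 × 0.035 = $96.89
Pre-tax total = $148.58 + $96.89 = $245.47
Taxable wages = $2768.28 − $245.47 = $2522.81
City income tax: $2522.81 × 0.02 = $50.46
State tax withheld: $2522.81 × 0.0725 = $182.90
Federal income tax: $2522.81 × 0.265 = $668.54
Social Security tax: $2768.28 × 0.04 = $110.73
State unemployment insurance (employee share): $2768.28 × 0.001 = $2.77
Union dues: $117.79
Total deductions = $148.58 + $96.89 + $50.46 + $182.90 + $668.54 + $110.73 + $2.77 + $117.79 = $1378.66
Net pay = $2768.28 − $1378.66 = $1389.62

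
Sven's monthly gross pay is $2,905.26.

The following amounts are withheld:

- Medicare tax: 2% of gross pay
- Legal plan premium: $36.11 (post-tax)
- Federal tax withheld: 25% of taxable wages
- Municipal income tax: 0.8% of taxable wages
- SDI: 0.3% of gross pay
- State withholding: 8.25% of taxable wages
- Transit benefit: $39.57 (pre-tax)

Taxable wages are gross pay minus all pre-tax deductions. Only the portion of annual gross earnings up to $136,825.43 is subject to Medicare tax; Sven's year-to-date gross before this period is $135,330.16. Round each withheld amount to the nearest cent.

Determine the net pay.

Transit benefit: $39.57
Taxable wages = $2,905.26 − $39.57 = $2,865.69
Federal tax withheld: $2,865.69 × 0.25 = $716.42
State withholding: $2,865.69 × 0.0825 = $236.42
Municipal income tax: $2,865.69 × 0.008 = $22.93
SDI: $2,905.26 × 0.003 = $8.72
Medicare tax: only $136,825.43 − $135,330.16 = $1,495.27 of this check is subject → $1,495.27 × 0.02 = $29.91
Legal plan premium: $36.11
Total deductions = $39.57 + $716.42 + $236.42 + $22.93 + $8.72 + $29.91 + $36.11 = $1,090.08
Net pay = $2,905.26 − $1,090.08 = $1,815.18

$1,815.18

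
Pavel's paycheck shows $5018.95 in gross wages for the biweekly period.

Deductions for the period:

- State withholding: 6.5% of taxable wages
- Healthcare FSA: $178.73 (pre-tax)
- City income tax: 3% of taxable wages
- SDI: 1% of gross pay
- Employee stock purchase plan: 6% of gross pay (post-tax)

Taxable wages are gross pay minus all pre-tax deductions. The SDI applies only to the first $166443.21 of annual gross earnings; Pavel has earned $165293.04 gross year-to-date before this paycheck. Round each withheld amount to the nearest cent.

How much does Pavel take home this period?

Healthcare FSA: $178.73
Taxable wages = $5018.95 − $178.73 = $4840.22
State withholding: $4840.22 × 0.065 = $314.61
City income tax: $4840.22 × 0.03 = $145.21
SDI: only $166443.21 − $165293.04 = $1150.17 of this check is subject → $1150.17 × 0.01 = $11.50
Employee stock purchase plan: $5018.95 × 0.06 = $301.14
Total deductions = $178.73 + $314.61 + $145.21 + $11.50 + $301.14 = $951.19
Net pay = $5018.95 − $951.19 = $4067.76

$4067.76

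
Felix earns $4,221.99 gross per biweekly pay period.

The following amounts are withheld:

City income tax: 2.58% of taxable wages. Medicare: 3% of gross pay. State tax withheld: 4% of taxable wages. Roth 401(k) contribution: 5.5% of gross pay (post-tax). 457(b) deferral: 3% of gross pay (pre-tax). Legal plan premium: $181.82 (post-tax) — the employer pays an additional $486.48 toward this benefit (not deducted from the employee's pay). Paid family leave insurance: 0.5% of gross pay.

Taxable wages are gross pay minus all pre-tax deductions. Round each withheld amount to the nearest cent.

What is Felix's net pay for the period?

457(b) deferral: $4,221.99 × 0.03 = $126.66
Taxable wages = $4,221.99 − $126.66 = $4,095.33
City income tax: $4,095.33 × 0.0258 = $105.66
State tax withheld: $4,095.33 × 0.04 = $163.81
Paid family leave insurance: $4,221.99 × 0.005 = $21.11
Medicare: $4,221.99 × 0.03 = $126.66
Legal plan premium: $181.82
Roth 401(k) contribution: $4,221.99 × 0.055 = $232.21
(Employer's $486.48 toward legal plan premium is not withheld from the employee.)
Total deductions = $126.66 + $105.66 + $163.81 + $21.11 + $126.66 + $181.82 + $232.21 = $957.93
Net pay = $4,221.99 − $957.93 = $3,264.06

$3,264.06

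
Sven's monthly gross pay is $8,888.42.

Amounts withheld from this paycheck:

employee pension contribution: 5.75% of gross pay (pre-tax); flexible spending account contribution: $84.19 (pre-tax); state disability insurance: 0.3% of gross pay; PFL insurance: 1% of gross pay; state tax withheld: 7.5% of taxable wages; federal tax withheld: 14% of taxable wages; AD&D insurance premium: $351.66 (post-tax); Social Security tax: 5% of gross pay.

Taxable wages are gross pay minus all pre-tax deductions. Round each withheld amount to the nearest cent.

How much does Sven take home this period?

Flexible spending account contribution: $84.19
Employee pension contribution: $8,888.42 × 0.0575 = $511.08
Pre-tax total = $84.19 + $511.08 = $595.27
Taxable wages = $8,888.42 − $595.27 = $8,293.15
Federal tax withheld: $8,293.15 × 0.14 = $1,161.04
State tax withheld: $8,293.15 × 0.075 = $621.99
PFL insurance: $8,888.42 × 0.01 = $88.88
State disability insurance: $8,888.42 × 0.003 = $26.67
Social Security tax: $8,888.42 × 0.05 = $444.42
AD&D insurance premium: $351.66
Total deductions = $84.19 + $511.08 + $1,161.04 + $621.99 + $88.88 + $26.67 + $444.42 + $351.66 = $3,289.93
Net pay = $8,888.42 − $3,289.93 = $5,598.49

$5,598.49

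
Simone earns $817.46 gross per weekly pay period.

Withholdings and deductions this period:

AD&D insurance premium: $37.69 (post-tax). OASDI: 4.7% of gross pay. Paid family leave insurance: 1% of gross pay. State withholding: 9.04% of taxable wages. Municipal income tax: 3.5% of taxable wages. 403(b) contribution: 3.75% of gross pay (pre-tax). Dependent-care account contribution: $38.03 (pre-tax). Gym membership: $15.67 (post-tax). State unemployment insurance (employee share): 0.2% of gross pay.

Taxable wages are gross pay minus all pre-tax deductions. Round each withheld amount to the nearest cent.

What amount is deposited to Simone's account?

403(b) contribution: $817.46 × 0.0375 = $30.65
Dependent-care account contribution: $38.03
Pre-tax total = $30.65 + $38.03 = $68.68
Taxable wages = $817.46 − $68.68 = $748.78
Municipal income tax: $748.78 × 0.035 = $26.21
State withholding: $748.78 × 0.0904 = $67.69
State unemployment insurance (employee share): $817.46 × 0.002 = $1.63
OASDI: $817.46 × 0.047 = $38.42
Paid family leave insurance: $817.46 × 0.01 = $8.17
Gym membership: $15.67
AD&D insurance premium: $37.69
Total deductions = $30.65 + $38.03 + $26.21 + $67.69 + $1.63 + $38.42 + $8.17 + $15.67 + $37.69 = $264.16
Net pay = $817.46 − $264.16 = $553.30

$553.30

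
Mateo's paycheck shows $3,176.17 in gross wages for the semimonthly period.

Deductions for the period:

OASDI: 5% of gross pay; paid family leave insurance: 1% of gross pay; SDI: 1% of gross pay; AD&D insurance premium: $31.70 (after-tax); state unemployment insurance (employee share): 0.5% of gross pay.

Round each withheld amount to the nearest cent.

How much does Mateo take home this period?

SDI: $3,176.17 × 0.01 = $31.76
OASDI: $3,176.17 × 0.05 = $158.81
Paid family leave insurance: $3,176.17 × 0.01 = $31.76
State unemployment insurance (employee share): $3,176.17 × 0.005 = $15.88
AD&D insurance premium: $31.70
Total deductions = $31.76 + $158.81 + $31.76 + $15.88 + $31.70 = $269.91
Net pay = $3,176.17 − $269.91 = $2,906.26

$2,906.26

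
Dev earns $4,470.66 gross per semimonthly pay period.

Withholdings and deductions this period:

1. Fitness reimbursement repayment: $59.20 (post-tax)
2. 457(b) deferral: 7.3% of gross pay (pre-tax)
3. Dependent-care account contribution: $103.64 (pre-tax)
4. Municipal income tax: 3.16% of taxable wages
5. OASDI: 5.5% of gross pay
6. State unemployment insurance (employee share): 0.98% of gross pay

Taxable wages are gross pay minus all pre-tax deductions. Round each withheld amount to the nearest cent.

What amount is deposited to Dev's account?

Dependent-care account contribution: $103.64
457(b) deferral: $4,470.66 × 0.073 = $326.36
Pre-tax total = $103.64 + $326.36 = $430.00
Taxable wages = $4,470.66 − $430.00 = $4,040.66
Municipal income tax: $4,040.66 × 0.0316 = $127.68
OASDI: $4,470.66 × 0.055 = $245.89
State unemployment insurance (employee share): $4,470.66 × 0.0098 = $43.81
Fitness reimbursement repayment: $59.20
Total deductions = $103.64 + $326.36 + $127.68 + $245.89 + $43.81 + $59.20 = $906.58
Net pay = $4,470.66 − $906.58 = $3,564.08

$3,564.08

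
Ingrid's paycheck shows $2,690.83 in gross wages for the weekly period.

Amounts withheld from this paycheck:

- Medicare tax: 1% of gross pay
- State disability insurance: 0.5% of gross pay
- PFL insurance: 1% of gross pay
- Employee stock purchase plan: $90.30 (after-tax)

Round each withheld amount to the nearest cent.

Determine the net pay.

Medicare tax: $2,690.83 × 0.01 = $26.91
State disability insurance: $2,690.83 × 0.005 = $13.45
PFL insurance: $2,690.83 × 0.01 = $26.91
Employee stock purchase plan: $90.30
Total deductions = $26.91 + $13.45 + $26.91 + $90.30 = $157.57
Net pay = $2,690.83 − $157.57 = $2,533.26

$2,533.26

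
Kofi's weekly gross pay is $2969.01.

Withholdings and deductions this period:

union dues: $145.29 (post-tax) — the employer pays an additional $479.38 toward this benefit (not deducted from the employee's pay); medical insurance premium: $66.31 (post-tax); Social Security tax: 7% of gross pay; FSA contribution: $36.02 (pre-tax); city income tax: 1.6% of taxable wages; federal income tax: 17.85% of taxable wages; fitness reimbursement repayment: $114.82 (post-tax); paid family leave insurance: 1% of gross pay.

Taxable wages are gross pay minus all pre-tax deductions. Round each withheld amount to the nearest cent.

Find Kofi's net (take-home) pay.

$1798.58

FSA contribution: $36.02
Taxable wages = $2969.01 − $36.02 = $2932.99
City income tax: $2932.99 × 0.016 = $46.93
Federal income tax: $2932.99 × 0.1785 = $523.54
Paid family leave insurance: $2969.01 × 0.01 = $29.69
Social Security tax: $2969.01 × 0.07 = $207.83
Union dues: $145.29
Fitness reimbursement repayment: $114.82
Medical insurance premium: $66.31
(Employer's $479.38 toward union dues is not withheld from the employee.)
Total deductions = $36.02 + $46.93 + $523.54 + $29.69 + $207.83 + $145.29 + $114.82 + $66.31 = $1170.43
Net pay = $2969.01 − $1170.43 = $1798.58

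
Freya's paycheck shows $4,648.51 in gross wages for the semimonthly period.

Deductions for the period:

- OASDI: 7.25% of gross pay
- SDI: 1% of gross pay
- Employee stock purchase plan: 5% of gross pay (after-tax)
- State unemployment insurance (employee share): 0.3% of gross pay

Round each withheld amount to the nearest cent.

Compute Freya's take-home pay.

State unemployment insurance (employee share): $4,648.51 × 0.003 = $13.95
OASDI: $4,648.51 × 0.0725 = $337.02
SDI: $4,648.51 × 0.01 = $46.49
Employee stock purchase plan: $4,648.51 × 0.05 = $232.43
Total deductions = $13.95 + $337.02 + $46.49 + $232.43 = $629.89
Net pay = $4,648.51 − $629.89 = $4,018.62

$4,018.62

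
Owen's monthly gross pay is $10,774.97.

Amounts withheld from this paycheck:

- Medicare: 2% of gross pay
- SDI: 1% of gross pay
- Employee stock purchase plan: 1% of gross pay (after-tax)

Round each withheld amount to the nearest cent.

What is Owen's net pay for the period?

$10,343.97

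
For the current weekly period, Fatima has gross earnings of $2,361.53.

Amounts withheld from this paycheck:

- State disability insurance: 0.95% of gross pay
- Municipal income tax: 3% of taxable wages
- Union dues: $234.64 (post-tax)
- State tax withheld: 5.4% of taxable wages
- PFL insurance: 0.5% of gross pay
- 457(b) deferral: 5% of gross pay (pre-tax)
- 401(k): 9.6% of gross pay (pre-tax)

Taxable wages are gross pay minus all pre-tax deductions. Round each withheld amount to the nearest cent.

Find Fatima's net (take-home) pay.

$1,578.46

457(b) deferral: $2,361.53 × 0.05 = $118.08
401(k): $2,361.53 × 0.096 = $226.71
Pre-tax total = $118.08 + $226.71 = $344.79
Taxable wages = $2,361.53 − $344.79 = $2,016.74
Municipal income tax: $2,016.74 × 0.03 = $60.50
State tax withheld: $2,016.74 × 0.054 = $108.90
State disability insurance: $2,361.53 × 0.0095 = $22.43
PFL insurance: $2,361.53 × 0.005 = $11.81
Union dues: $234.64
Total deductions = $118.08 + $226.71 + $60.50 + $108.90 + $22.43 + $11.81 + $234.64 = $783.07
Net pay = $2,361.53 − $783.07 = $1,578.46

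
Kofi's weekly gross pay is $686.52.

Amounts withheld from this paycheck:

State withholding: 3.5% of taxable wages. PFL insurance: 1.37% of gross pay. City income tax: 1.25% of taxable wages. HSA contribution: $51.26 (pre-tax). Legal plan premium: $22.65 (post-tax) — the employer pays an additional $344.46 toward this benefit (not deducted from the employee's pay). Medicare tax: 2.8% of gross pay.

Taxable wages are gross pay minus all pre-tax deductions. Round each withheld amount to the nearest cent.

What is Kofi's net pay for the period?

HSA contribution: $51.26
Taxable wages = $686.52 − $51.26 = $635.26
State withholding: $635.26 × 0.035 = $22.23
City income tax: $635.26 × 0.0125 = $7.94
Medicare tax: $686.52 × 0.028 = $19.22
PFL insurance: $686.52 × 0.0137 = $9.41
Legal plan premium: $22.65
(Employer's $344.46 toward legal plan premium is not withheld from the employee.)
Total deductions = $51.26 + $22.23 + $7.94 + $19.22 + $9.41 + $22.65 = $132.71
Net pay = $686.52 − $132.71 = $553.81

$553.81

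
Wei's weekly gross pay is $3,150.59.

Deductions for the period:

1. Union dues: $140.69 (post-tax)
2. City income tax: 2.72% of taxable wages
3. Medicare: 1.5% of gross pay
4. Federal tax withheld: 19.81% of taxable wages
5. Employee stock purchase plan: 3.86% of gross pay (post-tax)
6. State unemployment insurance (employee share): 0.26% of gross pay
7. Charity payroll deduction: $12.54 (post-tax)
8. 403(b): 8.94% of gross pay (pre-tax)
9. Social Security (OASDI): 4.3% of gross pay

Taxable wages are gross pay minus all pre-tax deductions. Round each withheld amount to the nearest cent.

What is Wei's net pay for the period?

403(b): $3,150.59 × 0.0894 = $281.66
Taxable wages = $3,150.59 − $281.66 = $2,868.93
Federal tax withheld: $2,868.93 × 0.1981 = $568.34
City income tax: $2,868.93 × 0.0272 = $78.03
Social Security (OASDI): $3,150.59 × 0.043 = $135.48
State unemployment insurance (employee share): $3,150.59 × 0.0026 = $8.19
Medicare: $3,150.59 × 0.015 = $47.26
Union dues: $140.69
Charity payroll deduction: $12.54
Employee stock purchase plan: $3,150.59 × 0.0386 = $121.61
Total deductions = $281.66 + $568.34 + $78.03 + $135.48 + $8.19 + $47.26 + $140.69 + $12.54 + $121.61 = $1,393.80
Net pay = $3,150.59 − $1,393.80 = $1,756.79

$1,756.79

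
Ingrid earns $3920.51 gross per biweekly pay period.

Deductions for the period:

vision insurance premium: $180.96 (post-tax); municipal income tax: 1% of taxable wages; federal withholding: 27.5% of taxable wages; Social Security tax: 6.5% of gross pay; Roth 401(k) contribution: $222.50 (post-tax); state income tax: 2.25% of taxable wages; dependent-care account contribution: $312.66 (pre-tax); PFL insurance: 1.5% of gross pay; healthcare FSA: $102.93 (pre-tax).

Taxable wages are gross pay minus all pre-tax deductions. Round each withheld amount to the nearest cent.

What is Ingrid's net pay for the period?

Healthcare FSA: $102.93
Dependent-care account contribution: $312.66
Pre-tax total = $102.93 + $312.66 = $415.59
Taxable wages = $3920.51 − $415.59 = $3504.92
Federal withholding: $3504.92 × 0.275 = $963.85
Municipal income tax: $3504.92 × 0.01 = $35.05
State income tax: $3504.92 × 0.0225 = $78.86
PFL insurance: $3920.51 × 0.015 = $58.81
Social Security tax: $3920.51 × 0.065 = $254.83
Roth 401(k) contribution: $222.50
Vision insurance premium: $180.96
Total deductions = $102.93 + $312.66 + $963.85 + $35.05 + $78.86 + $58.81 + $254.83 + $222.50 + $180.96 = $2210.45
Net pay = $3920.51 − $2210.45 = $1710.06

$1710.06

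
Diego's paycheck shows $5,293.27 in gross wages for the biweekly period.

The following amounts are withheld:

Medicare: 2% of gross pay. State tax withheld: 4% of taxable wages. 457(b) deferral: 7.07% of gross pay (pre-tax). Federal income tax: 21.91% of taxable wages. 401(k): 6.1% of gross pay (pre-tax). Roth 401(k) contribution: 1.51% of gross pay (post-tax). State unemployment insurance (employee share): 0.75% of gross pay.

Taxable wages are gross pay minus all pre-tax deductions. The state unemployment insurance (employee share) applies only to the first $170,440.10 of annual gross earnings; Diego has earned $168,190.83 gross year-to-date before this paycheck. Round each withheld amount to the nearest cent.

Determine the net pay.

457(b) deferral: $5,293.27 × 0.0707 = $374.23
401(k): $5,293.27 × 0.061 = $322.89
Pre-tax total = $374.23 + $322.89 = $697.12
Taxable wages = $5,293.27 − $697.12 = $4,596.15
State tax withheld: $4,596.15 × 0.04 = $183.85
Federal income tax: $4,596.15 × 0.2191 = $1,007.02
Medicare: $5,293.27 × 0.02 = $105.87
State unemployment insurance (employee share): only $170,440.10 − $168,190.83 = $2,249.27 of this check is subject → $2,249.27 × 0.0075 = $16.87
Roth 401(k) contribution: $5,293.27 × 0.0151 = $79.93
Total deductions = $374.23 + $322.89 + $183.85 + $1,007.02 + $105.87 + $16.87 + $79.93 = $2,090.66
Net pay = $5,293.27 − $2,090.66 = $3,202.61

$3,202.61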